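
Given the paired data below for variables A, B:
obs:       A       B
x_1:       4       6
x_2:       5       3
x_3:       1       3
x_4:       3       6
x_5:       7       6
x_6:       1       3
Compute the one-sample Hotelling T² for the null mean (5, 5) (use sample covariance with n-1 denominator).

Step 1 — sample mean vector:
  mean(A) = (4 + 5 + 1 + 3 + 7 + 1) / 6 = 21/6 = 3.5
  mean(B) = (6 + 3 + 3 + 6 + 6 + 3) / 6 = 27/6 = 4.5
  x̄ = (3.5, 4.5),  deviation x̄ - mu_0 = (3.5, 4.5) - (5, 5) = (-1.5, -0.5).

Step 2 — sample covariance matrix, S[i,j] = (1/(n-1)) · Σ_k (x_{k,i} - mean_i) · (x_{k,j} - mean_j), divisor n-1 = 5:
  S[A,A] = ((0.5)·(0.5) + (1.5)·(1.5) + (-2.5)·(-2.5) + (-0.5)·(-0.5) + (3.5)·(3.5) + (-2.5)·(-2.5)) / 5 = 27.5/5 = 5.5
  S[A,B] = ((0.5)·(1.5) + (1.5)·(-1.5) + (-2.5)·(-1.5) + (-0.5)·(1.5) + (3.5)·(1.5) + (-2.5)·(-1.5)) / 5 = 10.5/5 = 2.1
  S[B,B] = ((1.5)·(1.5) + (-1.5)·(-1.5) + (-1.5)·(-1.5) + (1.5)·(1.5) + (1.5)·(1.5) + (-1.5)·(-1.5)) / 5 = 13.5/5 = 2.7
  S = [[5.5, 2.1],
 [2.1, 2.7]].

Step 3 — invert S. det(S) = 5.5·2.7 - (2.1)² = 10.44.
  S^{-1} = (1/det) · [[d, -b], [-b, a]] = [[0.2586, -0.2011],
 [-0.2011, 0.5268]].

Step 4 — quadratic form (x̄ - mu_0)^T · S^{-1} · (x̄ - mu_0):
  S^{-1} · (x̄ - mu_0) = (-0.2874, 0.0383),
  (x̄ - mu_0)^T · [...] = (-1.5)·(-0.2874) + (-0.5)·(0.0383) = 0.4119.

Step 5 — scale by n: T² = 6 · 0.4119 = 2.4713.

T² ≈ 2.4713


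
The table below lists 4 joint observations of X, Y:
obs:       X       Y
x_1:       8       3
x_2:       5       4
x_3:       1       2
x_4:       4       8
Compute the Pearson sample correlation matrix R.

Step 1 — column means:
  mean(X) = (8 + 5 + 1 + 4) / 4 = 18/4 = 4.5
  mean(Y) = (3 + 4 + 2 + 8) / 4 = 17/4 = 4.25

Step 2 — sample variances and covariances s[i,j] = (1/(n-1)) · Σ_k (x_{k,i} - mean_i) · (x_{k,j} - mean_j), with n-1 = 3:
  s[X,X] = ((3.5)·(3.5) + (0.5)·(0.5) + (-3.5)·(-3.5) + (-0.5)·(-0.5)) / 3 = 25/3 = 8.3333
  s[X,Y] = ((3.5)·(-1.25) + (0.5)·(-0.25) + (-3.5)·(-2.25) + (-0.5)·(3.75)) / 3 = 1.5/3 = 0.5
  s[Y,Y] = ((-1.25)·(-1.25) + (-0.25)·(-0.25) + (-2.25)·(-2.25) + (3.75)·(3.75)) / 3 = 20.75/3 = 6.9167
  Sample standard deviations s_i = √(s[i,i]):
  s(X) = √(8.3333) = 2.8868
  s(Y) = √(6.9167) = 2.63

Step 3 — r_{ij} = s_{ij} / (s_i · s_j):
  r[X,X] = 1 (diagonal).
  r[X,Y] = 0.5 / (2.8868 · 2.63) = 0.5 / 7.592 = 0.0659
  r[Y,Y] = 1 (diagonal).

R is symmetric with unit diagonal. Assembling:

R = [[1, 0.0659],
 [0.0659, 1]]


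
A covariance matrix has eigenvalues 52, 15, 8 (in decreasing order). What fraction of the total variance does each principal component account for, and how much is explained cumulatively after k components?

Step 1 — total variance = trace(Sigma) = Σ λ_i = 52 + 15 + 8 = 75.

Step 2 — fraction explained by component i = λ_i / Σ λ:
  PC1: 52/75 = 0.6933
  PC2: 15/75 = 0.2
  PC3: 8/75 = 0.1067

Step 3 — cumulative fraction after k components = (λ_1 + ... + λ_k) / Σ λ:
  k = 1: 52/75 = 0.6933
  k = 2: (52 + 15)/75 = 67/75 = 0.8933
  k = 3: (52 + 15 + 8)/75 = 75/75 = 1

Summary (fraction, with percent):

explained: PC1 0.6933 (69.33%), PC2 0.2 (20%), PC3 0.1067 (10.67%);  cumulative: 0.6933, 0.8933, 1


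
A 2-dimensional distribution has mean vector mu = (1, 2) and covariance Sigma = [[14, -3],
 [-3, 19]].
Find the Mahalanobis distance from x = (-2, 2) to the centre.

Step 1 — centre the observation: (x - mu) = (-3, 0).

Step 2 — invert Sigma. det(Sigma) = 14·19 - (-3)² = 257.
  Sigma^{-1} = (1/det) · [[d, -b], [-b, a]] = [[0.0739, 0.0117],
 [0.0117, 0.0545]].

Step 3 — form the quadratic (x - mu)^T · Sigma^{-1} · (x - mu):
  Sigma^{-1} · (x - mu) = (-0.2218, -0.035).
  (x - mu)^T · [Sigma^{-1} · (x - mu)] = (-3)·(-0.2218) + (0)·(-0.035) = 0.6654.

Step 4 — take square root: d = √(0.6654) ≈ 0.8157.

d(x, mu) = √(0.6654) ≈ 0.8157


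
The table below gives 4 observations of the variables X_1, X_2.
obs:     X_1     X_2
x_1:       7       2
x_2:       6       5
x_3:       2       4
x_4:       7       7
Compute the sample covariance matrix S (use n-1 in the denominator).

Step 1 — column means:
  mean(X_1) = (7 + 6 + 2 + 7) / 4 = 22/4 = 5.5
  mean(X_2) = (2 + 5 + 4 + 7) / 4 = 18/4 = 4.5

Step 2 — sample covariance S[i,j] = (1/(n-1)) · Σ_k (x_{k,i} - mean_i) · (x_{k,j} - mean_j), with n-1 = 3.
  S[X_1,X_1] = ((1.5)·(1.5) + (0.5)·(0.5) + (-3.5)·(-3.5) + (1.5)·(1.5)) / 3 = 17/3 = 5.6667
  S[X_1,X_2] = ((1.5)·(-2.5) + (0.5)·(0.5) + (-3.5)·(-0.5) + (1.5)·(2.5)) / 3 = 2/3 = 0.6667
  S[X_2,X_2] = ((-2.5)·(-2.5) + (0.5)·(0.5) + (-0.5)·(-0.5) + (2.5)·(2.5)) / 3 = 13/3 = 4.3333

S is symmetric (S[j,i] = S[i,j]). Assembling:

S = [[5.6667, 0.6667],
 [0.6667, 4.3333]]


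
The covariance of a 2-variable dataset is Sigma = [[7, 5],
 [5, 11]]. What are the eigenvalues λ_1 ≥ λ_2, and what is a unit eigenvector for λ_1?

Step 1 — characteristic polynomial of 2×2 Sigma:
  det(Sigma - λI) = λ² - trace · λ + det = 0.
  trace = 7 + 11 = 18, det = 7·11 - (5)² = 52.
Step 2 — discriminant:
  Δ = trace² - 4·det = 324 - 208 = 116.
Step 3 — eigenvalues:
  λ = (trace ± √Δ)/2 = (18 ± 10.7703)/2,
  λ_1 = 14.3852,  λ_2 = 3.6148.

Step 4 — unit eigenvector for λ_1: solve (Sigma - λ_1 I)v = 0. First row:
  (7 - 14.3852)·v_x + (5)·v_y = 0, i.e. (-7.3852)·v_x + (5)·v_y = 0,
  so v ∝ (b, λ_1 - a) = (5, 7.3852) = u.
  ||u|| = √((5)² + (7.3852)²) = √(79.5407) ≈ 8.9186,
  v_1 = u/||u|| ≈ (0.5606, 0.8281) (||v_1|| = 1).

λ_1 = 14.3852,  λ_2 = 3.6148;  v_1 ≈ (0.5606, 0.8281)


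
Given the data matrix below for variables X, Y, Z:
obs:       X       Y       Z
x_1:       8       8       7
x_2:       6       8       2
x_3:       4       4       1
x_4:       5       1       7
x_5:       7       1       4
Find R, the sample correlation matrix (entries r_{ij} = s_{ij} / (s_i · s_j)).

Step 1 — column means:
  mean(X) = (8 + 6 + 4 + 5 + 7) / 5 = 30/5 = 6
  mean(Y) = (8 + 8 + 4 + 1 + 1) / 5 = 22/5 = 4.4
  mean(Z) = (7 + 2 + 1 + 7 + 4) / 5 = 21/5 = 4.2

Step 2 — sample variances and covariances s[i,j] = (1/(n-1)) · Σ_k (x_{k,i} - mean_i) · (x_{k,j} - mean_j), with n-1 = 4:
  s[X,X] = ((2)·(2) + (0)·(0) + (-2)·(-2) + (-1)·(-1) + (1)·(1)) / 4 = 10/4 = 2.5
  s[X,Y] = ((2)·(3.6) + (0)·(3.6) + (-2)·(-0.4) + (-1)·(-3.4) + (1)·(-3.4)) / 4 = 8/4 = 2
  s[X,Z] = ((2)·(2.8) + (0)·(-2.2) + (-2)·(-3.2) + (-1)·(2.8) + (1)·(-0.2)) / 4 = 9/4 = 2.25
  s[Y,Y] = ((3.6)·(3.6) + (3.6)·(3.6) + (-0.4)·(-0.4) + (-3.4)·(-3.4) + (-3.4)·(-3.4)) / 4 = 49.2/4 = 12.3
  s[Y,Z] = ((3.6)·(2.8) + (3.6)·(-2.2) + (-0.4)·(-3.2) + (-3.4)·(2.8) + (-3.4)·(-0.2)) / 4 = -5.4/4 = -1.35
  s[Z,Z] = ((2.8)·(2.8) + (-2.2)·(-2.2) + (-3.2)·(-3.2) + (2.8)·(2.8) + (-0.2)·(-0.2)) / 4 = 30.8/4 = 7.7
  Sample standard deviations s_i = √(s[i,i]):
  s(X) = √(2.5) = 1.5811
  s(Y) = √(12.3) = 3.5071
  s(Z) = √(7.7) = 2.7749

Step 3 — r_{ij} = s_{ij} / (s_i · s_j):
  r[X,X] = 1 (diagonal).
  r[X,Y] = 2 / (1.5811 · 3.5071) = 2 / 5.5453 = 0.3607
  r[X,Z] = 2.25 / (1.5811 · 2.7749) = 2.25 / 4.3875 = 0.5128
  r[Y,Y] = 1 (diagonal).
  r[Y,Z] = -1.35 / (3.5071 · 2.7749) = -1.35 / 9.7319 = -0.1387
  r[Z,Z] = 1 (diagonal).

R is symmetric with unit diagonal. Assembling:

R = [[1, 0.3607, 0.5128],
 [0.3607, 1, -0.1387],
 [0.5128, -0.1387, 1]]


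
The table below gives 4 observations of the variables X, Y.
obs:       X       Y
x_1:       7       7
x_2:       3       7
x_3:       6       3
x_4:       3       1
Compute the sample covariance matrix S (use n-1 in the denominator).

Step 1 — column means:
  mean(X) = (7 + 3 + 6 + 3) / 4 = 19/4 = 4.75
  mean(Y) = (7 + 7 + 3 + 1) / 4 = 18/4 = 4.5

Step 2 — sample covariance S[i,j] = (1/(n-1)) · Σ_k (x_{k,i} - mean_i) · (x_{k,j} - mean_j), with n-1 = 3.
  S[X,X] = ((2.25)·(2.25) + (-1.75)·(-1.75) + (1.25)·(1.25) + (-1.75)·(-1.75)) / 3 = 12.75/3 = 4.25
  S[X,Y] = ((2.25)·(2.5) + (-1.75)·(2.5) + (1.25)·(-1.5) + (-1.75)·(-3.5)) / 3 = 5.5/3 = 1.8333
  S[Y,Y] = ((2.5)·(2.5) + (2.5)·(2.5) + (-1.5)·(-1.5) + (-3.5)·(-3.5)) / 3 = 27/3 = 9

S is symmetric (S[j,i] = S[i,j]). Assembling:

S = [[4.25, 1.8333],
 [1.8333, 9]]


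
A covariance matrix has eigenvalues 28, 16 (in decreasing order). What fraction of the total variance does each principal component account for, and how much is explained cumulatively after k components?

Step 1 — total variance = trace(Sigma) = Σ λ_i = 28 + 16 = 44.

Step 2 — fraction explained by component i = λ_i / Σ λ:
  PC1: 28/44 = 0.6364
  PC2: 16/44 = 0.3636

Step 3 — cumulative fraction after k components = (λ_1 + ... + λ_k) / Σ λ:
  k = 1: 28/44 = 0.6364
  k = 2: (28 + 16)/44 = 44/44 = 1

Summary (fraction, with percent):

explained: PC1 0.6364 (63.64%), PC2 0.3636 (36.36%);  cumulative: 0.6364, 1


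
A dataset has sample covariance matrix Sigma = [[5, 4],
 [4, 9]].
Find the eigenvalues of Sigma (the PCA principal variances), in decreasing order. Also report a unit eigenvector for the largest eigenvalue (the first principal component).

Step 1 — characteristic polynomial of 2×2 Sigma:
  det(Sigma - λI) = λ² - trace · λ + det = 0.
  trace = 5 + 9 = 14, det = 5·9 - (4)² = 29.
Step 2 — discriminant:
  Δ = trace² - 4·det = 196 - 116 = 80.
Step 3 — eigenvalues:
  λ = (trace ± √Δ)/2 = (14 ± 8.9443)/2,
  λ_1 = 11.4721,  λ_2 = 2.5279.

Step 4 — unit eigenvector for λ_1: solve (Sigma - λ_1 I)v = 0. First row:
  (5 - 11.4721)·v_x + (4)·v_y = 0, i.e. (-6.4721)·v_x + (4)·v_y = 0,
  so v ∝ (b, λ_1 - a) = (4, 6.4721) = u.
  ||u|| = √((4)² + (6.4721)²) = √(57.8885) ≈ 7.6085,
  v_1 = u/||u|| ≈ (0.5257, 0.8507) (||v_1|| = 1).

λ_1 = 11.4721,  λ_2 = 2.5279;  v_1 ≈ (0.5257, 0.8507)


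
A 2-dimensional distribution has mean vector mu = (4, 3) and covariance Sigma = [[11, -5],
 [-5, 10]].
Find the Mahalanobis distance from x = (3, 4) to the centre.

Step 1 — centre the observation: (x - mu) = (-1, 1).

Step 2 — invert Sigma. det(Sigma) = 11·10 - (-5)² = 85.
  Sigma^{-1} = (1/det) · [[d, -b], [-b, a]] = [[0.1176, 0.0588],
 [0.0588, 0.1294]].

Step 3 — form the quadratic (x - mu)^T · Sigma^{-1} · (x - mu):
  Sigma^{-1} · (x - mu) = (-0.0588, 0.0706).
  (x - mu)^T · [Sigma^{-1} · (x - mu)] = (-1)·(-0.0588) + (1)·(0.0706) = 0.1294.

Step 4 — take square root: d = √(0.1294) ≈ 0.3597.

d(x, mu) = √(0.1294) ≈ 0.3597


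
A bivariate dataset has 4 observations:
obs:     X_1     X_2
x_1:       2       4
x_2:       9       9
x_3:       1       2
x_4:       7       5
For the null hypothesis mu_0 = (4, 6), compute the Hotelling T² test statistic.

Step 1 — sample mean vector:
  mean(X_1) = (2 + 9 + 1 + 7) / 4 = 19/4 = 4.75
  mean(X_2) = (4 + 9 + 2 + 5) / 4 = 20/4 = 5
  x̄ = (4.75, 5),  deviation x̄ - mu_0 = (4.75, 5) - (4, 6) = (0.75, -1).

Step 2 — sample covariance matrix, S[i,j] = (1/(n-1)) · Σ_k (x_{k,i} - mean_i) · (x_{k,j} - mean_j), divisor n-1 = 3:
  S[X_1,X_1] = ((-2.75)·(-2.75) + (4.25)·(4.25) + (-3.75)·(-3.75) + (2.25)·(2.25)) / 3 = 44.75/3 = 14.9167
  S[X_1,X_2] = ((-2.75)·(-1) + (4.25)·(4) + (-3.75)·(-3) + (2.25)·(0)) / 3 = 31/3 = 10.3333
  S[X_2,X_2] = ((-1)·(-1) + (4)·(4) + (-3)·(-3) + (0)·(0)) / 3 = 26/3 = 8.6667
  S = [[14.9167, 10.3333],
 [10.3333, 8.6667]].

Step 3 — invert S. det(S) = 14.9167·8.6667 - (10.3333)² = 22.5.
  S^{-1} = (1/det) · [[d, -b], [-b, a]] = [[0.3852, -0.4593],
 [-0.4593, 0.663]].

Step 4 — quadratic form (x̄ - mu_0)^T · S^{-1} · (x̄ - mu_0):
  S^{-1} · (x̄ - mu_0) = (0.7481, -1.0074),
  (x̄ - mu_0)^T · [...] = (0.75)·(0.7481) + (-1)·(-1.0074) = 1.5685.

Step 5 — scale by n: T² = 4 · 1.5685 = 6.2741.

T² ≈ 6.2741


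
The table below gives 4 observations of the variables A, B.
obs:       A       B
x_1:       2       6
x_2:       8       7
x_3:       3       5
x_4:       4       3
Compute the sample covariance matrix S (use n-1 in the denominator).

Step 1 — column means:
  mean(A) = (2 + 8 + 3 + 4) / 4 = 17/4 = 4.25
  mean(B) = (6 + 7 + 5 + 3) / 4 = 21/4 = 5.25

Step 2 — sample covariance S[i,j] = (1/(n-1)) · Σ_k (x_{k,i} - mean_i) · (x_{k,j} - mean_j), with n-1 = 3.
  S[A,A] = ((-2.25)·(-2.25) + (3.75)·(3.75) + (-1.25)·(-1.25) + (-0.25)·(-0.25)) / 3 = 20.75/3 = 6.9167
  S[A,B] = ((-2.25)·(0.75) + (3.75)·(1.75) + (-1.25)·(-0.25) + (-0.25)·(-2.25)) / 3 = 5.75/3 = 1.9167
  S[B,B] = ((0.75)·(0.75) + (1.75)·(1.75) + (-0.25)·(-0.25) + (-2.25)·(-2.25)) / 3 = 8.75/3 = 2.9167

S is symmetric (S[j,i] = S[i,j]). Assembling:

S = [[6.9167, 1.9167],
 [1.9167, 2.9167]]


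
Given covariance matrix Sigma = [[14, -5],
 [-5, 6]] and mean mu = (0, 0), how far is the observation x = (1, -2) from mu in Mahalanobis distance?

Step 1 — centre the observation: (x - mu) = (1, -2).

Step 2 — invert Sigma. det(Sigma) = 14·6 - (-5)² = 59.
  Sigma^{-1} = (1/det) · [[d, -b], [-b, a]] = [[0.1017, 0.0847],
 [0.0847, 0.2373]].

Step 3 — form the quadratic (x - mu)^T · Sigma^{-1} · (x - mu):
  Sigma^{-1} · (x - mu) = (-0.0678, -0.3898).
  (x - mu)^T · [Sigma^{-1} · (x - mu)] = (1)·(-0.0678) + (-2)·(-0.3898) = 0.7119.

Step 4 — take square root: d = √(0.7119) ≈ 0.8437.

d(x, mu) = √(0.7119) ≈ 0.8437


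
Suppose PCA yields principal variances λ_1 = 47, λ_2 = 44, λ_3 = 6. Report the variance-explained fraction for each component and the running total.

Step 1 — total variance = trace(Sigma) = Σ λ_i = 47 + 44 + 6 = 97.

Step 2 — fraction explained by component i = λ_i / Σ λ:
  PC1: 47/97 = 0.4845
  PC2: 44/97 = 0.4536
  PC3: 6/97 = 0.0619

Step 3 — cumulative fraction after k components = (λ_1 + ... + λ_k) / Σ λ:
  k = 1: 47/97 = 0.4845
  k = 2: (47 + 44)/97 = 91/97 = 0.9381
  k = 3: (47 + 44 + 6)/97 = 97/97 = 1

Summary (fraction, with percent):

explained: PC1 0.4845 (48.45%), PC2 0.4536 (45.36%), PC3 0.0619 (6.19%);  cumulative: 0.4845, 0.9381, 1


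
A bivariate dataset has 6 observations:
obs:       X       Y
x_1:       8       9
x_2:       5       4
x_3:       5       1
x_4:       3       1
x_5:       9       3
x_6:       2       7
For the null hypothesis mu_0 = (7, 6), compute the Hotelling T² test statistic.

Step 1 — sample mean vector:
  mean(X) = (8 + 5 + 5 + 3 + 9 + 2) / 6 = 32/6 = 5.3333
  mean(Y) = (9 + 4 + 1 + 1 + 3 + 7) / 6 = 25/6 = 4.1667
  x̄ = (5.3333, 4.1667),  deviation x̄ - mu_0 = (5.3333, 4.1667) - (7, 6) = (-1.6667, -1.8333).

Step 2 — sample covariance matrix, S[i,j] = (1/(n-1)) · Σ_k (x_{k,i} - mean_i) · (x_{k,j} - mean_j), divisor n-1 = 5:
  S[X,X] = ((2.6667)·(2.6667) + (-0.3333)·(-0.3333) + (-0.3333)·(-0.3333) + (-2.3333)·(-2.3333) + (3.6667)·(3.6667) + (-3.3333)·(-3.3333)) / 5 = 37.3333/5 = 7.4667
  S[X,Y] = ((2.6667)·(4.8333) + (-0.3333)·(-0.1667) + (-0.3333)·(-3.1667) + (-2.3333)·(-3.1667) + (3.6667)·(-1.1667) + (-3.3333)·(2.8333)) / 5 = 7.6667/5 = 1.5333
  S[Y,Y] = ((4.8333)·(4.8333) + (-0.1667)·(-0.1667) + (-3.1667)·(-3.1667) + (-3.1667)·(-3.1667) + (-1.1667)·(-1.1667) + (2.8333)·(2.8333)) / 5 = 52.8333/5 = 10.5667
  S = [[7.4667, 1.5333],
 [1.5333, 10.5667]].

Step 3 — invert S. det(S) = 7.4667·10.5667 - (1.5333)² = 76.5467.
  S^{-1} = (1/det) · [[d, -b], [-b, a]] = [[0.138, -0.02],
 [-0.02, 0.0975]].

Step 4 — quadratic form (x̄ - mu_0)^T · S^{-1} · (x̄ - mu_0):
  S^{-1} · (x̄ - mu_0) = (-0.1933, -0.1454),
  (x̄ - mu_0)^T · [...] = (-1.6667)·(-0.1933) + (-1.8333)·(-0.1454) = 0.5889.

Step 5 — scale by n: T² = 6 · 0.5889 = 3.5334.

T² ≈ 3.5334


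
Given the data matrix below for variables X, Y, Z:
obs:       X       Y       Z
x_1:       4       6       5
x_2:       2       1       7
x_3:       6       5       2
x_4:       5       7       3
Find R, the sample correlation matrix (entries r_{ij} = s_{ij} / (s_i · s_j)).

Step 1 — column means:
  mean(X) = (4 + 2 + 6 + 5) / 4 = 17/4 = 4.25
  mean(Y) = (6 + 1 + 5 + 7) / 4 = 19/4 = 4.75
  mean(Z) = (5 + 7 + 2 + 3) / 4 = 17/4 = 4.25

Step 2 — sample variances and covariances s[i,j] = (1/(n-1)) · Σ_k (x_{k,i} - mean_i) · (x_{k,j} - mean_j), with n-1 = 3:
  s[X,X] = ((-0.25)·(-0.25) + (-2.25)·(-2.25) + (1.75)·(1.75) + (0.75)·(0.75)) / 3 = 8.75/3 = 2.9167
  s[X,Y] = ((-0.25)·(1.25) + (-2.25)·(-3.75) + (1.75)·(0.25) + (0.75)·(2.25)) / 3 = 10.25/3 = 3.4167
  s[X,Z] = ((-0.25)·(0.75) + (-2.25)·(2.75) + (1.75)·(-2.25) + (0.75)·(-1.25)) / 3 = -11.25/3 = -3.75
  s[Y,Y] = ((1.25)·(1.25) + (-3.75)·(-3.75) + (0.25)·(0.25) + (2.25)·(2.25)) / 3 = 20.75/3 = 6.9167
  s[Y,Z] = ((1.25)·(0.75) + (-3.75)·(2.75) + (0.25)·(-2.25) + (2.25)·(-1.25)) / 3 = -12.75/3 = -4.25
  s[Z,Z] = ((0.75)·(0.75) + (2.75)·(2.75) + (-2.25)·(-2.25) + (-1.25)·(-1.25)) / 3 = 14.75/3 = 4.9167
  Sample standard deviations s_i = √(s[i,i]):
  s(X) = √(2.9167) = 1.7078
  s(Y) = √(6.9167) = 2.63
  s(Z) = √(4.9167) = 2.2174

Step 3 — r_{ij} = s_{ij} / (s_i · s_j):
  r[X,X] = 1 (diagonal).
  r[X,Y] = 3.4167 / (1.7078 · 2.63) = 3.4167 / 4.4915 = 0.7607
  r[X,Z] = -3.75 / (1.7078 · 2.2174) = -3.75 / 3.7869 = -0.9903
  r[Y,Y] = 1 (diagonal).
  r[Y,Z] = -4.25 / (2.63 · 2.2174) = -4.25 / 5.8315 = -0.7288
  r[Z,Z] = 1 (diagonal).

R is symmetric with unit diagonal. Assembling:

R = [[1, 0.7607, -0.9903],
 [0.7607, 1, -0.7288],
 [-0.9903, -0.7288, 1]]


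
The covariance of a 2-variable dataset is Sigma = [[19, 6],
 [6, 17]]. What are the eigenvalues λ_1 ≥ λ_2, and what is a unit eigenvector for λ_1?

Step 1 — characteristic polynomial of 2×2 Sigma:
  det(Sigma - λI) = λ² - trace · λ + det = 0.
  trace = 19 + 17 = 36, det = 19·17 - (6)² = 287.
Step 2 — discriminant:
  Δ = trace² - 4·det = 1296 - 1148 = 148.
Step 3 — eigenvalues:
  λ = (trace ± √Δ)/2 = (36 ± 12.1655)/2,
  λ_1 = 24.0828,  λ_2 = 11.9172.

Step 4 — unit eigenvector for λ_1: solve (Sigma - λ_1 I)v = 0. First row:
  (19 - 24.0828)·v_x + (6)·v_y = 0, i.e. (-5.0828)·v_x + (6)·v_y = 0,
  so v ∝ (b, λ_1 - a) = (6, 5.0828) = u.
  ||u|| = √((6)² + (5.0828)²) = √(61.8345) ≈ 7.8635,
  v_1 = u/||u|| ≈ (0.763, 0.6464) (||v_1|| = 1).

λ_1 = 24.0828,  λ_2 = 11.9172;  v_1 ≈ (0.763, 0.6464)


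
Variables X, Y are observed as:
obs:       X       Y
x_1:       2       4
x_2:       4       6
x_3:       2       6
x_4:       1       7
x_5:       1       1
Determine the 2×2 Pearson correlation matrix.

Step 1 — column means:
  mean(X) = (2 + 4 + 2 + 1 + 1) / 5 = 10/5 = 2
  mean(Y) = (4 + 6 + 6 + 7 + 1) / 5 = 24/5 = 4.8

Step 2 — sample variances and covariances s[i,j] = (1/(n-1)) · Σ_k (x_{k,i} - mean_i) · (x_{k,j} - mean_j), with n-1 = 4:
  s[X,X] = ((0)·(0) + (2)·(2) + (0)·(0) + (-1)·(-1) + (-1)·(-1)) / 4 = 6/4 = 1.5
  s[X,Y] = ((0)·(-0.8) + (2)·(1.2) + (0)·(1.2) + (-1)·(2.2) + (-1)·(-3.8)) / 4 = 4/4 = 1
  s[Y,Y] = ((-0.8)·(-0.8) + (1.2)·(1.2) + (1.2)·(1.2) + (2.2)·(2.2) + (-3.8)·(-3.8)) / 4 = 22.8/4 = 5.7
  Sample standard deviations s_i = √(s[i,i]):
  s(X) = √(1.5) = 1.2247
  s(Y) = √(5.7) = 2.3875

Step 3 — r_{ij} = s_{ij} / (s_i · s_j):
  r[X,X] = 1 (diagonal).
  r[X,Y] = 1 / (1.2247 · 2.3875) = 1 / 2.924 = 0.342
  r[Y,Y] = 1 (diagonal).

R is symmetric with unit diagonal. Assembling:

R = [[1, 0.342],
 [0.342, 1]]


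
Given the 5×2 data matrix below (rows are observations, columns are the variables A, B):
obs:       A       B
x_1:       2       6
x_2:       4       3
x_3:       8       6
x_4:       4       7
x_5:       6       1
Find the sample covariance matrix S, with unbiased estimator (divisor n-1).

Step 1 — column means:
  mean(A) = (2 + 4 + 8 + 4 + 6) / 5 = 24/5 = 4.8
  mean(B) = (6 + 3 + 6 + 7 + 1) / 5 = 23/5 = 4.6

Step 2 — sample covariance S[i,j] = (1/(n-1)) · Σ_k (x_{k,i} - mean_i) · (x_{k,j} - mean_j), with n-1 = 4.
  S[A,A] = ((-2.8)·(-2.8) + (-0.8)·(-0.8) + (3.2)·(3.2) + (-0.8)·(-0.8) + (1.2)·(1.2)) / 4 = 20.8/4 = 5.2
  S[A,B] = ((-2.8)·(1.4) + (-0.8)·(-1.6) + (3.2)·(1.4) + (-0.8)·(2.4) + (1.2)·(-3.6)) / 4 = -4.4/4 = -1.1
  S[B,B] = ((1.4)·(1.4) + (-1.6)·(-1.6) + (1.4)·(1.4) + (2.4)·(2.4) + (-3.6)·(-3.6)) / 4 = 25.2/4 = 6.3

S is symmetric (S[j,i] = S[i,j]). Assembling:

S = [[5.2, -1.1],
 [-1.1, 6.3]]


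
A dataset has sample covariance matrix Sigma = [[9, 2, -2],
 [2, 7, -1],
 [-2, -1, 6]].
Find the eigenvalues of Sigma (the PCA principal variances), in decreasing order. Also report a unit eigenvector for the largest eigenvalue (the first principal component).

Step 1 — characteristic polynomial p(λ) = det(λI - Sigma) = λ³ - tr·λ² + c_1·λ - det, where tr = trace, c_1 = sum of the principal 2×2 minors, det = det(Sigma):
  tr = 9 + 7 + 6 = 22,
  c_1 = (9·7 - (2)²) + (9·6 - (-2)²) + (7·6 - (-1)²) = 59 + 50 + 41 = 150,
  det = 9·(7·6 - (-1)²) - (2)·((2)·6 - (-1)·(-2)) + (-2)·((2)·(-1) - 7·(-2)) = 9·(41) - (2)·(10) + (-2)·(12) = 325.
  So p(λ) = λ³ - 22λ² + 150λ - 325.
Step 2 — look for an integer root (rational root theorem: any rational root is an integer divisor of 325). Testing λ = 5:
  p(5) = 125 - 550 + 750 - 325 = 0  ✓
  Dividing out (λ - 5): p(λ) = (λ - 5)(λ² - 17λ + 65).
Step 3 — remaining eigenvalues from the quadratic λ² - 17λ + 65 = 0:
  Δ = 17² - 4·65 = 289 - 260 = 29,  λ = (17 ± √29)/2 = (17 ± 5.3852)/2 ≈ 11.1926 or 5.8074.
  Sorted: λ_1 = 11.1926,  λ_2 = 5.8074,  λ_3 = 5  (check: sum = 22 = tr ✓).

Step 4 — unit eigenvector for λ_1 ≈ 11.1926: v spans the null space of (Sigma - λ_1 I), whose rows are
  r_1 = (-2.1926, 2, -2),  r_2 = (2, -4.1926, -1),  r_3 = (-2, -1, -5.1926).
  v is orthogonal to every row, so take v ∝ r_1 × r_2 = ((2)·(-1) - (-2)·(-4.1926), (-2)·(2) - (-2.1926)·(-1), (-2.1926)·(-4.1926) - (2)·(2)) ≈ (-10.3852, -6.1926, 5.1926).
  Rescale (multiply by -1 so the first nonzero entry is positive): u = (10.3852, 6.1926, -5.1926).
  ||u|| = √((10.3852)² + (6.1926)² + (-5.1926)²) = √(173.1626) ≈ 13.1591,  v_1 = u/||u|| ≈ (0.7892, 0.4706, -0.3946) (||v_1|| = 1).

λ_1 = 11.1926,  λ_2 = 5.8074,  λ_3 = 5;  v_1 ≈ (0.7892, 0.4706, -0.3946)


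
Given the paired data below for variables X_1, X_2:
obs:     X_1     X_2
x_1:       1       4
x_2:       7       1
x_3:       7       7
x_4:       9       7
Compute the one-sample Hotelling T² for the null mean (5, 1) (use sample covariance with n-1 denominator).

Step 1 — sample mean vector:
  mean(X_1) = (1 + 7 + 7 + 9) / 4 = 24/4 = 6
  mean(X_2) = (4 + 1 + 7 + 7) / 4 = 19/4 = 4.75
  x̄ = (6, 4.75),  deviation x̄ - mu_0 = (6, 4.75) - (5, 1) = (1, 3.75).

Step 2 — sample covariance matrix, S[i,j] = (1/(n-1)) · Σ_k (x_{k,i} - mean_i) · (x_{k,j} - mean_j), divisor n-1 = 3:
  S[X_1,X_1] = ((-5)·(-5) + (1)·(1) + (1)·(1) + (3)·(3)) / 3 = 36/3 = 12
  S[X_1,X_2] = ((-5)·(-0.75) + (1)·(-3.75) + (1)·(2.25) + (3)·(2.25)) / 3 = 9/3 = 3
  S[X_2,X_2] = ((-0.75)·(-0.75) + (-3.75)·(-3.75) + (2.25)·(2.25) + (2.25)·(2.25)) / 3 = 24.75/3 = 8.25
  S = [[12, 3],
 [3, 8.25]].

Step 3 — invert S. det(S) = 12·8.25 - (3)² = 90.
  S^{-1} = (1/det) · [[d, -b], [-b, a]] = [[0.0917, -0.0333],
 [-0.0333, 0.1333]].

Step 4 — quadratic form (x̄ - mu_0)^T · S^{-1} · (x̄ - mu_0):
  S^{-1} · (x̄ - mu_0) = (-0.0333, 0.4667),
  (x̄ - mu_0)^T · [...] = (1)·(-0.0333) + (3.75)·(0.4667) = 1.7167.

Step 5 — scale by n: T² = 4 · 1.7167 = 6.8667.

T² ≈ 6.8667


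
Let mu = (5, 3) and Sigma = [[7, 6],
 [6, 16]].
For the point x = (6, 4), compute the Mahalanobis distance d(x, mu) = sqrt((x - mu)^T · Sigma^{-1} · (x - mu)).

Step 1 — centre the observation: (x - mu) = (1, 1).

Step 2 — invert Sigma. det(Sigma) = 7·16 - (6)² = 76.
  Sigma^{-1} = (1/det) · [[d, -b], [-b, a]] = [[0.2105, -0.0789],
 [-0.0789, 0.0921]].

Step 3 — form the quadratic (x - mu)^T · Sigma^{-1} · (x - mu):
  Sigma^{-1} · (x - mu) = (0.1316, 0.0132).
  (x - mu)^T · [Sigma^{-1} · (x - mu)] = (1)·(0.1316) + (1)·(0.0132) = 0.1447.

Step 4 — take square root: d = √(0.1447) ≈ 0.3804.

d(x, mu) = √(0.1447) ≈ 0.3804


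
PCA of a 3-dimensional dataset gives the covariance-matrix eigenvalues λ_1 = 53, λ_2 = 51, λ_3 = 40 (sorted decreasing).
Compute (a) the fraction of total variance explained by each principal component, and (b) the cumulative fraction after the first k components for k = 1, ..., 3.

Step 1 — total variance = trace(Sigma) = Σ λ_i = 53 + 51 + 40 = 144.

Step 2 — fraction explained by component i = λ_i / Σ λ:
  PC1: 53/144 = 0.3681
  PC2: 51/144 = 0.3542
  PC3: 40/144 = 0.2778

Step 3 — cumulative fraction after k components = (λ_1 + ... + λ_k) / Σ λ:
  k = 1: 53/144 = 0.3681
  k = 2: (53 + 51)/144 = 104/144 = 0.7222
  k = 3: (53 + 51 + 40)/144 = 144/144 = 1

Summary (fraction, with percent):

explained: PC1 0.3681 (36.81%), PC2 0.3542 (35.42%), PC3 0.2778 (27.78%);  cumulative: 0.3681, 0.7222, 1


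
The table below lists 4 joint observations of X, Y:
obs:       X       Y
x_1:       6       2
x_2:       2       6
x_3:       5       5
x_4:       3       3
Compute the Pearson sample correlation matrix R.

Step 1 — column means:
  mean(X) = (6 + 2 + 5 + 3) / 4 = 16/4 = 4
  mean(Y) = (2 + 6 + 5 + 3) / 4 = 16/4 = 4

Step 2 — sample variances and covariances s[i,j] = (1/(n-1)) · Σ_k (x_{k,i} - mean_i) · (x_{k,j} - mean_j), with n-1 = 3:
  s[X,X] = ((2)·(2) + (-2)·(-2) + (1)·(1) + (-1)·(-1)) / 3 = 10/3 = 3.3333
  s[X,Y] = ((2)·(-2) + (-2)·(2) + (1)·(1) + (-1)·(-1)) / 3 = -6/3 = -2
  s[Y,Y] = ((-2)·(-2) + (2)·(2) + (1)·(1) + (-1)·(-1)) / 3 = 10/3 = 3.3333
  Sample standard deviations s_i = √(s[i,i]):
  s(X) = √(3.3333) = 1.8257
  s(Y) = √(3.3333) = 1.8257

Step 3 — r_{ij} = s_{ij} / (s_i · s_j):
  r[X,X] = 1 (diagonal).
  r[X,Y] = -2 / (1.8257 · 1.8257) = -2 / 3.3333 = -0.6
  r[Y,Y] = 1 (diagonal).

R is symmetric with unit diagonal. Assembling:

R = [[1, -0.6],
 [-0.6, 1]]


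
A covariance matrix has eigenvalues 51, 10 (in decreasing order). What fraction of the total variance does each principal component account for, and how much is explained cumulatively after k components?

Step 1 — total variance = trace(Sigma) = Σ λ_i = 51 + 10 = 61.

Step 2 — fraction explained by component i = λ_i / Σ λ:
  PC1: 51/61 = 0.8361
  PC2: 10/61 = 0.1639

Step 3 — cumulative fraction after k components = (λ_1 + ... + λ_k) / Σ λ:
  k = 1: 51/61 = 0.8361
  k = 2: (51 + 10)/61 = 61/61 = 1

Summary (fraction, with percent):

explained: PC1 0.8361 (83.61%), PC2 0.1639 (16.39%);  cumulative: 0.8361, 1


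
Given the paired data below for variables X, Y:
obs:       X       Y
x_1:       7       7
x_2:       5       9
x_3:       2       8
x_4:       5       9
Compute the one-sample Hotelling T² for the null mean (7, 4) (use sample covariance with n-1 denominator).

Step 1 — sample mean vector:
  mean(X) = (7 + 5 + 2 + 5) / 4 = 19/4 = 4.75
  mean(Y) = (7 + 9 + 8 + 9) / 4 = 33/4 = 8.25
  x̄ = (4.75, 8.25),  deviation x̄ - mu_0 = (4.75, 8.25) - (7, 4) = (-2.25, 4.25).

Step 2 — sample covariance matrix, S[i,j] = (1/(n-1)) · Σ_k (x_{k,i} - mean_i) · (x_{k,j} - mean_j), divisor n-1 = 3:
  S[X,X] = ((2.25)·(2.25) + (0.25)·(0.25) + (-2.75)·(-2.75) + (0.25)·(0.25)) / 3 = 12.75/3 = 4.25
  S[X,Y] = ((2.25)·(-1.25) + (0.25)·(0.75) + (-2.75)·(-0.25) + (0.25)·(0.75)) / 3 = -1.75/3 = -0.5833
  S[Y,Y] = ((-1.25)·(-1.25) + (0.75)·(0.75) + (-0.25)·(-0.25) + (0.75)·(0.75)) / 3 = 2.75/3 = 0.9167
  S = [[4.25, -0.5833],
 [-0.5833, 0.9167]].

Step 3 — invert S. det(S) = 4.25·0.9167 - (-0.5833)² = 3.5556.
  S^{-1} = (1/det) · [[d, -b], [-b, a]] = [[0.2578, 0.1641],
 [0.1641, 1.1953]].

Step 4 — quadratic form (x̄ - mu_0)^T · S^{-1} · (x̄ - mu_0):
  S^{-1} · (x̄ - mu_0) = (0.1172, 4.7109),
  (x̄ - mu_0)^T · [...] = (-2.25)·(0.1172) + (4.25)·(4.7109) = 19.7578.

Step 5 — scale by n: T² = 4 · 19.7578 = 79.0312.

T² ≈ 79.0312


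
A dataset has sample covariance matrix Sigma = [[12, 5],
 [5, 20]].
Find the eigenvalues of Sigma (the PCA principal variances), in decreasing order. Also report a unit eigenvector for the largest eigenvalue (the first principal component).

Step 1 — characteristic polynomial of 2×2 Sigma:
  det(Sigma - λI) = λ² - trace · λ + det = 0.
  trace = 12 + 20 = 32, det = 12·20 - (5)² = 215.
Step 2 — discriminant:
  Δ = trace² - 4·det = 1024 - 860 = 164.
Step 3 — eigenvalues:
  λ = (trace ± √Δ)/2 = (32 ± 12.8062)/2,
  λ_1 = 22.4031,  λ_2 = 9.5969.

Step 4 — unit eigenvector for λ_1: solve (Sigma - λ_1 I)v = 0. First row:
  (12 - 22.4031)·v_x + (5)·v_y = 0, i.e. (-10.4031)·v_x + (5)·v_y = 0,
  so v ∝ (b, λ_1 - a) = (5, 10.4031) = u.
  ||u|| = √((5)² + (10.4031)²) = √(133.225) ≈ 11.5423,
  v_1 = u/||u|| ≈ (0.4332, 0.9013) (||v_1|| = 1).

λ_1 = 22.4031,  λ_2 = 9.5969;  v_1 ≈ (0.4332, 0.9013)


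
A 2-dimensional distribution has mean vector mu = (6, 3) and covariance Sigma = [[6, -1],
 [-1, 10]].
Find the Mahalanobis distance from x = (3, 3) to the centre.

Step 1 — centre the observation: (x - mu) = (-3, 0).

Step 2 — invert Sigma. det(Sigma) = 6·10 - (-1)² = 59.
  Sigma^{-1} = (1/det) · [[d, -b], [-b, a]] = [[0.1695, 0.0169],
 [0.0169, 0.1017]].

Step 3 — form the quadratic (x - mu)^T · Sigma^{-1} · (x - mu):
  Sigma^{-1} · (x - mu) = (-0.5085, -0.0508).
  (x - mu)^T · [Sigma^{-1} · (x - mu)] = (-3)·(-0.5085) + (0)·(-0.0508) = 1.5254.

Step 4 — take square root: d = √(1.5254) ≈ 1.2351.

d(x, mu) = √(1.5254) ≈ 1.2351


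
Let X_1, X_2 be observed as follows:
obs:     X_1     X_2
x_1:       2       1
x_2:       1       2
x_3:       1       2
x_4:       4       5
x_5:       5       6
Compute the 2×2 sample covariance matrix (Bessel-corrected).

Step 1 — column means:
  mean(X_1) = (2 + 1 + 1 + 4 + 5) / 5 = 13/5 = 2.6
  mean(X_2) = (1 + 2 + 2 + 5 + 6) / 5 = 16/5 = 3.2

Step 2 — sample covariance S[i,j] = (1/(n-1)) · Σ_k (x_{k,i} - mean_i) · (x_{k,j} - mean_j), with n-1 = 4.
  S[X_1,X_1] = ((-0.6)·(-0.6) + (-1.6)·(-1.6) + (-1.6)·(-1.6) + (1.4)·(1.4) + (2.4)·(2.4)) / 4 = 13.2/4 = 3.3
  S[X_1,X_2] = ((-0.6)·(-2.2) + (-1.6)·(-1.2) + (-1.6)·(-1.2) + (1.4)·(1.8) + (2.4)·(2.8)) / 4 = 14.4/4 = 3.6
  S[X_2,X_2] = ((-2.2)·(-2.2) + (-1.2)·(-1.2) + (-1.2)·(-1.2) + (1.8)·(1.8) + (2.8)·(2.8)) / 4 = 18.8/4 = 4.7

S is symmetric (S[j,i] = S[i,j]). Assembling:

S = [[3.3, 3.6],
 [3.6, 4.7]]


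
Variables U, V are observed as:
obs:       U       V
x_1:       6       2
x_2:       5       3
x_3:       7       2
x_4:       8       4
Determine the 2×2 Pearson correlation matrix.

Step 1 — column means:
  mean(U) = (6 + 5 + 7 + 8) / 4 = 26/4 = 6.5
  mean(V) = (2 + 3 + 2 + 4) / 4 = 11/4 = 2.75

Step 2 — sample variances and covariances s[i,j] = (1/(n-1)) · Σ_k (x_{k,i} - mean_i) · (x_{k,j} - mean_j), with n-1 = 3:
  s[U,U] = ((-0.5)·(-0.5) + (-1.5)·(-1.5) + (0.5)·(0.5) + (1.5)·(1.5)) / 3 = 5/3 = 1.6667
  s[U,V] = ((-0.5)·(-0.75) + (-1.5)·(0.25) + (0.5)·(-0.75) + (1.5)·(1.25)) / 3 = 1.5/3 = 0.5
  s[V,V] = ((-0.75)·(-0.75) + (0.25)·(0.25) + (-0.75)·(-0.75) + (1.25)·(1.25)) / 3 = 2.75/3 = 0.9167
  Sample standard deviations s_i = √(s[i,i]):
  s(U) = √(1.6667) = 1.291
  s(V) = √(0.9167) = 0.9574

Step 3 — r_{ij} = s_{ij} / (s_i · s_j):
  r[U,U] = 1 (diagonal).
  r[U,V] = 0.5 / (1.291 · 0.9574) = 0.5 / 1.236 = 0.4045
  r[V,V] = 1 (diagonal).

R is symmetric with unit diagonal. Assembling:

R = [[1, 0.4045],
 [0.4045, 1]]


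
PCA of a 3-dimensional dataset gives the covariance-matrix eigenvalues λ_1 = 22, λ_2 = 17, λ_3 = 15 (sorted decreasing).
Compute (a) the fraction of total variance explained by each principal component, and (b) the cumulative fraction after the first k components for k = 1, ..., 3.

Step 1 — total variance = trace(Sigma) = Σ λ_i = 22 + 17 + 15 = 54.

Step 2 — fraction explained by component i = λ_i / Σ λ:
  PC1: 22/54 = 0.4074
  PC2: 17/54 = 0.3148
  PC3: 15/54 = 0.2778

Step 3 — cumulative fraction after k components = (λ_1 + ... + λ_k) / Σ λ:
  k = 1: 22/54 = 0.4074
  k = 2: (22 + 17)/54 = 39/54 = 0.7222
  k = 3: (22 + 17 + 15)/54 = 54/54 = 1

Summary (fraction, with percent):

explained: PC1 0.4074 (40.74%), PC2 0.3148 (31.48%), PC3 0.2778 (27.78%);  cumulative: 0.4074, 0.7222, 1


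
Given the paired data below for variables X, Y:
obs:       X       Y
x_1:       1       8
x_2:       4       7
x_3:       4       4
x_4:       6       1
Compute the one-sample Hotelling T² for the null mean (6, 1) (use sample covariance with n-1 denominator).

Step 1 — sample mean vector:
  mean(X) = (1 + 4 + 4 + 6) / 4 = 15/4 = 3.75
  mean(Y) = (8 + 7 + 4 + 1) / 4 = 20/4 = 5
  x̄ = (3.75, 5),  deviation x̄ - mu_0 = (3.75, 5) - (6, 1) = (-2.25, 4).

Step 2 — sample covariance matrix, S[i,j] = (1/(n-1)) · Σ_k (x_{k,i} - mean_i) · (x_{k,j} - mean_j), divisor n-1 = 3:
  S[X,X] = ((-2.75)·(-2.75) + (0.25)·(0.25) + (0.25)·(0.25) + (2.25)·(2.25)) / 3 = 12.75/3 = 4.25
  S[X,Y] = ((-2.75)·(3) + (0.25)·(2) + (0.25)·(-1) + (2.25)·(-4)) / 3 = -17/3 = -5.6667
  S[Y,Y] = ((3)·(3) + (2)·(2) + (-1)·(-1) + (-4)·(-4)) / 3 = 30/3 = 10
  S = [[4.25, -5.6667],
 [-5.6667, 10]].

Step 3 — invert S. det(S) = 4.25·10 - (-5.6667)² = 10.3889.
  S^{-1} = (1/det) · [[d, -b], [-b, a]] = [[0.9626, 0.5455],
 [0.5455, 0.4091]].

Step 4 — quadratic form (x̄ - mu_0)^T · S^{-1} · (x̄ - mu_0):
  S^{-1} · (x̄ - mu_0) = (0.016, 0.4091),
  (x̄ - mu_0)^T · [...] = (-2.25)·(0.016) + (4)·(0.4091) = 1.6003.

Step 5 — scale by n: T² = 4 · 1.6003 = 6.4011.

T² ≈ 6.4011


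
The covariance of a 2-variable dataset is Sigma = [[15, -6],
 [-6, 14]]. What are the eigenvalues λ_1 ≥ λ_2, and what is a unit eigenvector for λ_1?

Step 1 — characteristic polynomial of 2×2 Sigma:
  det(Sigma - λI) = λ² - trace · λ + det = 0.
  trace = 15 + 14 = 29, det = 15·14 - (-6)² = 174.
Step 2 — discriminant:
  Δ = trace² - 4·det = 841 - 696 = 145.
Step 3 — eigenvalues:
  λ = (trace ± √Δ)/2 = (29 ± 12.0416)/2,
  λ_1 = 20.5208,  λ_2 = 8.4792.

Step 4 — unit eigenvector for λ_1: solve (Sigma - λ_1 I)v = 0. First row:
  (15 - 20.5208)·v_x + (-6)·v_y = 0, i.e. (-5.5208)·v_x + (-6)·v_y = 0,
  so v ∝ (b, λ_1 - a) = (-6, 5.5208); multiply by -1 so the first entry is positive: u = (6, -5.5208).
  ||u|| = √((6)² + (-5.5208)²) = √(66.4792) ≈ 8.1535,
  v_1 = u/||u|| ≈ (0.7359, -0.6771) (||v_1|| = 1).

λ_1 = 20.5208,  λ_2 = 8.4792;  v_1 ≈ (0.7359, -0.6771)


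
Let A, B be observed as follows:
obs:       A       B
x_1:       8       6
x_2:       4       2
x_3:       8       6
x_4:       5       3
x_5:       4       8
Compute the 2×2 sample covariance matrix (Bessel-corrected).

Step 1 — column means:
  mean(A) = (8 + 4 + 8 + 5 + 4) / 5 = 29/5 = 5.8
  mean(B) = (6 + 2 + 6 + 3 + 8) / 5 = 25/5 = 5

Step 2 — sample covariance S[i,j] = (1/(n-1)) · Σ_k (x_{k,i} - mean_i) · (x_{k,j} - mean_j), with n-1 = 4.
  S[A,A] = ((2.2)·(2.2) + (-1.8)·(-1.8) + (2.2)·(2.2) + (-0.8)·(-0.8) + (-1.8)·(-1.8)) / 4 = 16.8/4 = 4.2
  S[A,B] = ((2.2)·(1) + (-1.8)·(-3) + (2.2)·(1) + (-0.8)·(-2) + (-1.8)·(3)) / 4 = 6/4 = 1.5
  S[B,B] = ((1)·(1) + (-3)·(-3) + (1)·(1) + (-2)·(-2) + (3)·(3)) / 4 = 24/4 = 6

S is symmetric (S[j,i] = S[i,j]). Assembling:

S = [[4.2, 1.5],
 [1.5, 6]]


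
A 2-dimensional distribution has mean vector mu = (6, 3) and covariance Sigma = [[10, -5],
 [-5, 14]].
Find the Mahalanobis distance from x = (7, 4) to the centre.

Step 1 — centre the observation: (x - mu) = (1, 1).

Step 2 — invert Sigma. det(Sigma) = 10·14 - (-5)² = 115.
  Sigma^{-1} = (1/det) · [[d, -b], [-b, a]] = [[0.1217, 0.0435],
 [0.0435, 0.087]].

Step 3 — form the quadratic (x - mu)^T · Sigma^{-1} · (x - mu):
  Sigma^{-1} · (x - mu) = (0.1652, 0.1304).
  (x - mu)^T · [Sigma^{-1} · (x - mu)] = (1)·(0.1652) + (1)·(0.1304) = 0.2957.

Step 4 — take square root: d = √(0.2957) ≈ 0.5437.

d(x, mu) = √(0.2957) ≈ 0.5437


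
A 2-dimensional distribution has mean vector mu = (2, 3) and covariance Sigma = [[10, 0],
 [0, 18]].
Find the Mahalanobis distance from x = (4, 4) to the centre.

Step 1 — centre the observation: (x - mu) = (2, 1).

Step 2 — invert Sigma. det(Sigma) = 10·18 - (0)² = 180.
  Sigma^{-1} = (1/det) · [[d, -b], [-b, a]] = [[0.1, 0],
 [0, 0.0556]].

Step 3 — form the quadratic (x - mu)^T · Sigma^{-1} · (x - mu):
  Sigma^{-1} · (x - mu) = (0.2, 0.0556).
  (x - mu)^T · [Sigma^{-1} · (x - mu)] = (2)·(0.2) + (1)·(0.0556) = 0.4556.

Step 4 — take square root: d = √(0.4556) ≈ 0.6749.

d(x, mu) = √(0.4556) ≈ 0.6749


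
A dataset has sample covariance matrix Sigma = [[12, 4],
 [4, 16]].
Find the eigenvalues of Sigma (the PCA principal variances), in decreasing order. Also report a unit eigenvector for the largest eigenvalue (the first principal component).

Step 1 — characteristic polynomial of 2×2 Sigma:
  det(Sigma - λI) = λ² - trace · λ + det = 0.
  trace = 12 + 16 = 28, det = 12·16 - (4)² = 176.
Step 2 — discriminant:
  Δ = trace² - 4·det = 784 - 704 = 80.
Step 3 — eigenvalues:
  λ = (trace ± √Δ)/2 = (28 ± 8.9443)/2,
  λ_1 = 18.4721,  λ_2 = 9.5279.

Step 4 — unit eigenvector for λ_1: solve (Sigma - λ_1 I)v = 0. First row:
  (12 - 18.4721)·v_x + (4)·v_y = 0, i.e. (-6.4721)·v_x + (4)·v_y = 0,
  so v ∝ (b, λ_1 - a) = (4, 6.4721) = u.
  ||u|| = √((4)² + (6.4721)²) = √(57.8885) ≈ 7.6085,
  v_1 = u/||u|| ≈ (0.5257, 0.8507) (||v_1|| = 1).

λ_1 = 18.4721,  λ_2 = 9.5279;  v_1 ≈ (0.5257, 0.8507)


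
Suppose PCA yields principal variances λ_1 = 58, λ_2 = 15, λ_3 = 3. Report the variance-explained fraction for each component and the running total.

Step 1 — total variance = trace(Sigma) = Σ λ_i = 58 + 15 + 3 = 76.

Step 2 — fraction explained by component i = λ_i / Σ λ:
  PC1: 58/76 = 0.7632
  PC2: 15/76 = 0.1974
  PC3: 3/76 = 0.0395

Step 3 — cumulative fraction after k components = (λ_1 + ... + λ_k) / Σ λ:
  k = 1: 58/76 = 0.7632
  k = 2: (58 + 15)/76 = 73/76 = 0.9605
  k = 3: (58 + 15 + 3)/76 = 76/76 = 1

Summary (fraction, with percent):

explained: PC1 0.7632 (76.32%), PC2 0.1974 (19.74%), PC3 0.0395 (3.95%);  cumulative: 0.7632, 0.9605, 1


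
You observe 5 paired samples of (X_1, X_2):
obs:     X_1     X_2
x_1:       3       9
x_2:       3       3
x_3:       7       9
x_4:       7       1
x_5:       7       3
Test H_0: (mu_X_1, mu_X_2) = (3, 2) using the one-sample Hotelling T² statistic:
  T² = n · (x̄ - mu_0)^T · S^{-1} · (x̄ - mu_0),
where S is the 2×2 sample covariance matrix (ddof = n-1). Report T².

Step 1 — sample mean vector:
  mean(X_1) = (3 + 3 + 7 + 7 + 7) / 5 = 27/5 = 5.4
  mean(X_2) = (9 + 3 + 9 + 1 + 3) / 5 = 25/5 = 5
  x̄ = (5.4, 5),  deviation x̄ - mu_0 = (5.4, 5) - (3, 2) = (2.4, 3).

Step 2 — sample covariance matrix, S[i,j] = (1/(n-1)) · Σ_k (x_{k,i} - mean_i) · (x_{k,j} - mean_j), divisor n-1 = 4:
  S[X_1,X_1] = ((-2.4)·(-2.4) + (-2.4)·(-2.4) + (1.6)·(1.6) + (1.6)·(1.6) + (1.6)·(1.6)) / 4 = 19.2/4 = 4.8
  S[X_1,X_2] = ((-2.4)·(4) + (-2.4)·(-2) + (1.6)·(4) + (1.6)·(-4) + (1.6)·(-2)) / 4 = -8/4 = -2
  S[X_2,X_2] = ((4)·(4) + (-2)·(-2) + (4)·(4) + (-4)·(-4) + (-2)·(-2)) / 4 = 56/4 = 14
  S = [[4.8, -2],
 [-2, 14]].

Step 3 — invert S. det(S) = 4.8·14 - (-2)² = 63.2.
  S^{-1} = (1/det) · [[d, -b], [-b, a]] = [[0.2215, 0.0316],
 [0.0316, 0.0759]].

Step 4 — quadratic form (x̄ - mu_0)^T · S^{-1} · (x̄ - mu_0):
  S^{-1} · (x̄ - mu_0) = (0.6266, 0.3038),
  (x̄ - mu_0)^T · [...] = (2.4)·(0.6266) + (3)·(0.3038) = 2.4152.

Step 5 — scale by n: T² = 5 · 2.4152 = 12.0759.

T² ≈ 12.0759


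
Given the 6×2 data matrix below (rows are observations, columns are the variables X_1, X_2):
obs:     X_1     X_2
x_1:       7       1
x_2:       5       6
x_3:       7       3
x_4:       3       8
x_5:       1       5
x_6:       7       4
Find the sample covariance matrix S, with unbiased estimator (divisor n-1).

Step 1 — column means:
  mean(X_1) = (7 + 5 + 7 + 3 + 1 + 7) / 6 = 30/6 = 5
  mean(X_2) = (1 + 6 + 3 + 8 + 5 + 4) / 6 = 27/6 = 4.5

Step 2 — sample covariance S[i,j] = (1/(n-1)) · Σ_k (x_{k,i} - mean_i) · (x_{k,j} - mean_j), with n-1 = 5.
  S[X_1,X_1] = ((2)·(2) + (0)·(0) + (2)·(2) + (-2)·(-2) + (-4)·(-4) + (2)·(2)) / 5 = 32/5 = 6.4
  S[X_1,X_2] = ((2)·(-3.5) + (0)·(1.5) + (2)·(-1.5) + (-2)·(3.5) + (-4)·(0.5) + (2)·(-0.5)) / 5 = -20/5 = -4
  S[X_2,X_2] = ((-3.5)·(-3.5) + (1.5)·(1.5) + (-1.5)·(-1.5) + (3.5)·(3.5) + (0.5)·(0.5) + (-0.5)·(-0.5)) / 5 = 29.5/5 = 5.9

S is symmetric (S[j,i] = S[i,j]). Assembling:

S = [[6.4, -4],
 [-4, 5.9]]
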